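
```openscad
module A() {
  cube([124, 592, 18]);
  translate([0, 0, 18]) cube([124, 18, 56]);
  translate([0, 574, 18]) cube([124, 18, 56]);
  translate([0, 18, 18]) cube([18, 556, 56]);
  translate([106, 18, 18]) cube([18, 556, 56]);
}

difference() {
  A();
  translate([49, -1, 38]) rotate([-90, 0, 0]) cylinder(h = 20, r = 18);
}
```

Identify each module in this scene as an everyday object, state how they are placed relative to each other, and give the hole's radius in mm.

The subtracted cylinder has r = 18 mm.

A is an open box. The open box has a circular hole through its front wall. The hole's radius is 18 mm.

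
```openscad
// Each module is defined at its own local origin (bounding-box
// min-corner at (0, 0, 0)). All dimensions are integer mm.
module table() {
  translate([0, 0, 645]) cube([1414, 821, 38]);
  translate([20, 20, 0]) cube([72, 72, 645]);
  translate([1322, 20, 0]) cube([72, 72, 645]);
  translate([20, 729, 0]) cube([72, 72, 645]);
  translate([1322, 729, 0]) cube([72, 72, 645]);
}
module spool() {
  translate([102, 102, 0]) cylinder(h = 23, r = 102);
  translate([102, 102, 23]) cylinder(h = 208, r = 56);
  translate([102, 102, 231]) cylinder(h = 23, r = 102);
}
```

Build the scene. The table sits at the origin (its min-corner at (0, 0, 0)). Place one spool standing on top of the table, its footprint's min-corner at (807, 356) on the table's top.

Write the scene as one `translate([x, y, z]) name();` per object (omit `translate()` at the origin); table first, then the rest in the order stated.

table();
translate([807, 356, 683]) spool();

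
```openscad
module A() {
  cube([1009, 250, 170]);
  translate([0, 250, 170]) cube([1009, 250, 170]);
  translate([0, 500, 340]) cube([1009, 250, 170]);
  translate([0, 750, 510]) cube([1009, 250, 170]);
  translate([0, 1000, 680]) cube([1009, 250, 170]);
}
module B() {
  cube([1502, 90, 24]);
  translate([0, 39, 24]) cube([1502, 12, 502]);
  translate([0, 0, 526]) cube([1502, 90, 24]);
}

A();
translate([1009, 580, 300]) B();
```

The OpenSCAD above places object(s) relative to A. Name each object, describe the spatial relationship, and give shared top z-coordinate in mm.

A is a staircase. B is an I-beam. The I-beam is beside the staircase with their tops flush at z = 850. The shared top z-coordinate is 850 mm.

Both tops at z = 850 mm.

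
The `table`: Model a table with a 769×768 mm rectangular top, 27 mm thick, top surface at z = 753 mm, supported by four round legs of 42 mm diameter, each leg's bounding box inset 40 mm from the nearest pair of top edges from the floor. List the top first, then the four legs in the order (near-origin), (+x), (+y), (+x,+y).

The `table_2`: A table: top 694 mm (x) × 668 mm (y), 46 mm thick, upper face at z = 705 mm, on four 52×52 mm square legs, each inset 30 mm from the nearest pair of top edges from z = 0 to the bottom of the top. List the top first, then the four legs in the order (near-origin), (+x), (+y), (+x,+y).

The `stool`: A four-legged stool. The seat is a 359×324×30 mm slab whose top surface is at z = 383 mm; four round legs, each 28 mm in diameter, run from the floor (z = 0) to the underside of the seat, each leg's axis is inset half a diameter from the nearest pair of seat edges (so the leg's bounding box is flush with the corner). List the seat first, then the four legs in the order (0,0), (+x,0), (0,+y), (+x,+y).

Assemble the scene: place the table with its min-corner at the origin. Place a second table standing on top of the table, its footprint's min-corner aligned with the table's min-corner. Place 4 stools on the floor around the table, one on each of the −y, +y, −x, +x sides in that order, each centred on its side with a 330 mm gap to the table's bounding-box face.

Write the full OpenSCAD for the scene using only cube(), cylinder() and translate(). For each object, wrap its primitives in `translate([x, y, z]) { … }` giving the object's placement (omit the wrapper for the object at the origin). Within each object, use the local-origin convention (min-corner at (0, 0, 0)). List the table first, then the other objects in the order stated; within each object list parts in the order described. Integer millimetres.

translate([0, 0, 726]) cube([769, 768, 27]);
translate([61, 61, 0]) cylinder(h = 726, r = 21);
translate([708, 61, 0]) cylinder(h = 726, r = 21);
translate([61, 707, 0]) cylinder(h = 726, r = 21);
translate([708, 707, 0]) cylinder(h = 726, r = 21);
translate([0, 0, 753]) {
  translate([0, 0, 659]) cube([694, 668, 46]);
  translate([30, 30, 0]) cube([52, 52, 659]);
  translate([612, 30, 0]) cube([52, 52, 659]);
  translate([30, 586, 0]) cube([52, 52, 659]);
  translate([612, 586, 0]) cube([52, 52, 659]);
}
translate([205, -654, 0]) {
  translate([0, 0, 353]) cube([359, 324, 30]);
  translate([14, 14, 0]) cylinder(h = 353, r = 14);
  translate([345, 14, 0]) cylinder(h = 353, r = 14);
  translate([14, 310, 0]) cylinder(h = 353, r = 14);
  translate([345, 310, 0]) cylinder(h = 353, r = 14);
}
translate([205, 1098, 0]) {
  translate([0, 0, 353]) cube([359, 324, 30]);
  translate([14, 14, 0]) cylinder(h = 353, r = 14);
  translate([345, 14, 0]) cylinder(h = 353, r = 14);
  translate([14, 310, 0]) cylinder(h = 353, r = 14);
  translate([345, 310, 0]) cylinder(h = 353, r = 14);
}
translate([-689, 222, 0]) {
  translate([0, 0, 353]) cube([359, 324, 30]);
  translate([14, 14, 0]) cylinder(h = 353, r = 14);
  translate([345, 14, 0]) cylinder(h = 353, r = 14);
  translate([14, 310, 0]) cylinder(h = 353, r = 14);
  translate([345, 310, 0]) cylinder(h = 353, r = 14);
}
translate([1099, 222, 0]) {
  translate([0, 0, 353]) cube([359, 324, 30]);
  translate([14, 14, 0]) cylinder(h = 353, r = 14);
  translate([345, 14, 0]) cylinder(h = 353, r = 14);
  translate([14, 310, 0]) cylinder(h = 353, r = 14);
  translate([345, 310, 0]) cylinder(h = 353, r = 14);
}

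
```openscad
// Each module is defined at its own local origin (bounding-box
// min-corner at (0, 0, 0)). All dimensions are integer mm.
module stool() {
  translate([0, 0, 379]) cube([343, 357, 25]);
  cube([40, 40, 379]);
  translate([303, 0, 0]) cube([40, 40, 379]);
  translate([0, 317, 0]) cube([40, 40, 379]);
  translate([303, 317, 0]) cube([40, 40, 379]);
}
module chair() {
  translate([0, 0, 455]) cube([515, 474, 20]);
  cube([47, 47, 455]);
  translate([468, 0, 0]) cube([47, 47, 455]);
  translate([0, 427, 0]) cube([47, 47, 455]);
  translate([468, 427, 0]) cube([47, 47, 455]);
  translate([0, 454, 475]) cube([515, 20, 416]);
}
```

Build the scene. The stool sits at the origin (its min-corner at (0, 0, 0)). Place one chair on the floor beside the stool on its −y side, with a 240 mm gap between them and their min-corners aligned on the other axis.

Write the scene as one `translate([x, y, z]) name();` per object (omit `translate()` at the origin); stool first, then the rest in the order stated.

stool();
translate([0, -714, 0]) chair();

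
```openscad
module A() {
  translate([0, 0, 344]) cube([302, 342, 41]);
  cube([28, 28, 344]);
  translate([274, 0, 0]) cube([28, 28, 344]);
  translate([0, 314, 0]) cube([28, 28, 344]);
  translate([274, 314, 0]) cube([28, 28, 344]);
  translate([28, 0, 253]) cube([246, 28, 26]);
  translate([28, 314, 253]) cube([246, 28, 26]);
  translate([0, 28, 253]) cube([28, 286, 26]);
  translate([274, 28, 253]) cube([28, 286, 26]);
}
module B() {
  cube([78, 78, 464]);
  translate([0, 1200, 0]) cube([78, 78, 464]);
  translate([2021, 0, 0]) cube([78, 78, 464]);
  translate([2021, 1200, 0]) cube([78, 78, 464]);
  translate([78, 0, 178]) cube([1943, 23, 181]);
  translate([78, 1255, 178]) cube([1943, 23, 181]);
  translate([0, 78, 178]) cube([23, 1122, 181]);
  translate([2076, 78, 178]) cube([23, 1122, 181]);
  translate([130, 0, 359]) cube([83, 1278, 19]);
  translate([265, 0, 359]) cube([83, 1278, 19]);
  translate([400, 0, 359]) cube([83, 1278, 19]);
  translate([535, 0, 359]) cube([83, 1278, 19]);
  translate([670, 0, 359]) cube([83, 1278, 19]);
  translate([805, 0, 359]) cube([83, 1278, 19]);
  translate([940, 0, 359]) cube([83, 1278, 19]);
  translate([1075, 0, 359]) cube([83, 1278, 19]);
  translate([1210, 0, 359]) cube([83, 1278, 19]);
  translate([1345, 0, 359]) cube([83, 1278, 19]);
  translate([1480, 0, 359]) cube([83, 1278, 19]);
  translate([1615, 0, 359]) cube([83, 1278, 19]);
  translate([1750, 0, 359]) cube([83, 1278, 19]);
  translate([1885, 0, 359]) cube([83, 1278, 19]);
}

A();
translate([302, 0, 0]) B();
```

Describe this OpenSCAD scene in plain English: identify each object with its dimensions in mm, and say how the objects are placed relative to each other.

A is a four-legged stool. The seat is 302×342 mm, 41 mm thick, top at z = 385 mm. It stands on four square legs, each 28×28 mm in cross-section, from z = 0 to the seat underside, each flush with a corner of the seat. Four stretchers, 28 mm wide and 26 mm tall, connect adjacent legs with their undersides at z = 253 mm, each running between the inner faces of the legs it joins and aligned with the legs' outer faces on the other axis.

B is a bed frame 2099 mm long (x) by 1278 mm wide (y). Four 78×78 mm corner posts, 464 mm tall, at the corners of the footprint. Four rails of 23 mm thickness and 181 mm height run between adjacent posts with their undersides at z = 178 mm, their outer faces flush with the outside of the frame (the two x-running rails run between the posts' inner faces; the two y-running rails run between the posts' inner faces). 14 slats, each 83 mm wide (x) and 19 mm thick, lie across the top of the two x-running rails, running the full 1278 mm width of the frame in y; the slats are evenly spaced along x between the inner faces of the end posts with equal gaps (rounded down to the nearest mm) at the −x end and between each pair — any rounding remainder accumulates at the +x end.

The bed frame is against the stool's +x side, with their −y faces flush.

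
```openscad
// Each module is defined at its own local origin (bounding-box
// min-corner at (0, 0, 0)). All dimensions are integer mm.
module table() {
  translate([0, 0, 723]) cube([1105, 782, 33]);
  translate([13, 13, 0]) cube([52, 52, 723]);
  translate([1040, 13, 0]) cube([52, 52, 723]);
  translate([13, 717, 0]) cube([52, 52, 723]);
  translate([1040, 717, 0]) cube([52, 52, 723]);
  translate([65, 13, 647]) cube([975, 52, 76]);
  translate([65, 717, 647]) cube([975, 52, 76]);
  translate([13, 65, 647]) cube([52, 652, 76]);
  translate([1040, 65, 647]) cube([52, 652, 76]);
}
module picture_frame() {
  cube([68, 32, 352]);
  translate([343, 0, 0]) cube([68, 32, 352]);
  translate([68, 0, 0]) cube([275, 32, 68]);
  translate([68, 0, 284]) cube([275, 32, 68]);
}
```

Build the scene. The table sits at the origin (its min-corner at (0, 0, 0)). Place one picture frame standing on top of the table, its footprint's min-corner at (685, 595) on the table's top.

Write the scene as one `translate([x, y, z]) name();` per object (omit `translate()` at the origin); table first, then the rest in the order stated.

table();
translate([685, 595, 756]) picture_frame();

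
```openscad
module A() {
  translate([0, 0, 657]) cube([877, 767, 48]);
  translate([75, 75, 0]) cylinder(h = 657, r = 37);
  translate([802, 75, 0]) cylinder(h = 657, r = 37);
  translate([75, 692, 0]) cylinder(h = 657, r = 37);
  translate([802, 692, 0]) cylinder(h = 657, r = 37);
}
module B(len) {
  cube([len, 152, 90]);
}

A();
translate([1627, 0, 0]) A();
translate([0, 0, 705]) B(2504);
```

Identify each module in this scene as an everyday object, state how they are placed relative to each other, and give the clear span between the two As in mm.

A is a table. B is a beam. A beam spans the tops of two tables. The clear span between the two tables is 750 mm.

Second table starts at x = 1627; first ends at x = 877; clear span = 1627 − 877 = 750 mm.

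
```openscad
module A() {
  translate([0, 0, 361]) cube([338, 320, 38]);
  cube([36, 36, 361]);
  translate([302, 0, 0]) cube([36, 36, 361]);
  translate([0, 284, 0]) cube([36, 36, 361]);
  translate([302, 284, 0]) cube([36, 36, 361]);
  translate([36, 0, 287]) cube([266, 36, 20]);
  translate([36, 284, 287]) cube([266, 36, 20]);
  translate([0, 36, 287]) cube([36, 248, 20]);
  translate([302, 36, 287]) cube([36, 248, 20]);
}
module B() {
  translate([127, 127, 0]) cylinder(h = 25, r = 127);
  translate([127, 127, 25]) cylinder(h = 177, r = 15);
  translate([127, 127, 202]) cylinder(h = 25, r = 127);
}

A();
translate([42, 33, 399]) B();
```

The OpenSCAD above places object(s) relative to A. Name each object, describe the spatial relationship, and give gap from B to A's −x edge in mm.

A is a stool. B is a spool. The spool is on top of the stool, centred. The gap from the spool to the stool's −x edge is 42 mm.

The spool's min-x is at 42; the stool's min-x is 0; gap = 42 mm.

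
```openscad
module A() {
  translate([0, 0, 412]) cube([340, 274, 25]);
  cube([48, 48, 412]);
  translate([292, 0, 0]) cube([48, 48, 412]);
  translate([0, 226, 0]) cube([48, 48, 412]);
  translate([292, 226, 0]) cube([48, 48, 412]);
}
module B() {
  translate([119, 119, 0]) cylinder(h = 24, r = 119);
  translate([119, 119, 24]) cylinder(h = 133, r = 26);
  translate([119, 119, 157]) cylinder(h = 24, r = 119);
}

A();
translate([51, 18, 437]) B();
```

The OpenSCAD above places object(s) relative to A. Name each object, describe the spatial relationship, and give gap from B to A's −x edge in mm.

A is a stool. B is a spool. The spool is on top of the stool, centred. The gap from the spool to the stool's −x edge is 51 mm.

The spool's min-x is at 51; the stool's min-x is 0; gap = 51 mm.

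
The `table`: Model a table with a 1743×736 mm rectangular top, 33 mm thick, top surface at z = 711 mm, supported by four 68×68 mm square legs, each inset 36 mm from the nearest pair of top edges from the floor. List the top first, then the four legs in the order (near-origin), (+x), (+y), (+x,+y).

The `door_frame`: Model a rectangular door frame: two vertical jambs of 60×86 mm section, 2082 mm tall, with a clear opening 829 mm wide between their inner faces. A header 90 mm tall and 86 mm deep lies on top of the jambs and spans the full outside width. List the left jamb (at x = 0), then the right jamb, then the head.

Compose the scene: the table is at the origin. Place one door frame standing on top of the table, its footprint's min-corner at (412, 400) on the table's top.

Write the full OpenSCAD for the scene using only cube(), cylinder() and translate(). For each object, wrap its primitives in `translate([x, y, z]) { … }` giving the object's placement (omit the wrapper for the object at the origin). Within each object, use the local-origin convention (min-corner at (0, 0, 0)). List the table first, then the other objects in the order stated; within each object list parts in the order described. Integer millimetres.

translate([0, 0, 678]) cube([1743, 736, 33]);
translate([36, 36, 0]) cube([68, 68, 678]);
translate([1639, 36, 0]) cube([68, 68, 678]);
translate([36, 632, 0]) cube([68, 68, 678]);
translate([1639, 632, 0]) cube([68, 68, 678]);
translate([412, 400, 711]) {
  cube([60, 86, 2082]);
  translate([889, 0, 0]) cube([60, 86, 2082]);
  translate([0, 0, 2082]) cube([949, 86, 90]);
}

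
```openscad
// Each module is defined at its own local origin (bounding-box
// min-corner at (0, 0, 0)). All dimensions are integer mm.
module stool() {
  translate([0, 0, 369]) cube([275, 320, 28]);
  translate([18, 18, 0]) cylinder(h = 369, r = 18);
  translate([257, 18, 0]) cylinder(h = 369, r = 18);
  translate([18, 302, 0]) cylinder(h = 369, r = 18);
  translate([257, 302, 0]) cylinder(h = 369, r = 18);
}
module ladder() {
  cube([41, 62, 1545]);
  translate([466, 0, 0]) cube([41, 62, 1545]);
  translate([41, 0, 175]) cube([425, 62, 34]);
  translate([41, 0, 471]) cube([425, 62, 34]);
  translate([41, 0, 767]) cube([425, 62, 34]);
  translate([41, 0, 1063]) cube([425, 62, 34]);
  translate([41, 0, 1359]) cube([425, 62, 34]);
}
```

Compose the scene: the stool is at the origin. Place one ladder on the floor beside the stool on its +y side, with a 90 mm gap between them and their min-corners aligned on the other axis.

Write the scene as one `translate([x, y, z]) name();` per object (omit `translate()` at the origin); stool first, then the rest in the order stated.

stool();
translate([0, 410, 0]) ladder();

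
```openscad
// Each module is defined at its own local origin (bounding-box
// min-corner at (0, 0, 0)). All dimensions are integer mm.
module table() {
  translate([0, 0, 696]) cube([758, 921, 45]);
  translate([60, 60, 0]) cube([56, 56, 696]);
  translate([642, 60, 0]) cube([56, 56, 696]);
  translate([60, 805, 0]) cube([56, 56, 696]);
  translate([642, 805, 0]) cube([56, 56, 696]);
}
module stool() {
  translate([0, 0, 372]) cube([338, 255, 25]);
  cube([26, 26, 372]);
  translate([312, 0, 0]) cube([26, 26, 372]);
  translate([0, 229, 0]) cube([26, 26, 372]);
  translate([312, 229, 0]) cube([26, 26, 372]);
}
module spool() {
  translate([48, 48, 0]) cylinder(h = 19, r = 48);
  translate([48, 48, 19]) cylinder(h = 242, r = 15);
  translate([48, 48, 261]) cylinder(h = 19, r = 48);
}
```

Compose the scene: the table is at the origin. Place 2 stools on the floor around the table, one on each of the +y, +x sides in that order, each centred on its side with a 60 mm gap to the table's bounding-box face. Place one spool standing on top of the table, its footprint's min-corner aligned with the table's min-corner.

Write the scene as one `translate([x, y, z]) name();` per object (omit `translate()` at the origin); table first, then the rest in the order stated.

table();
translate([210, 981, 0]) stool();
translate([818, 333, 0]) stool();
translate([0, 0, 741]) spool();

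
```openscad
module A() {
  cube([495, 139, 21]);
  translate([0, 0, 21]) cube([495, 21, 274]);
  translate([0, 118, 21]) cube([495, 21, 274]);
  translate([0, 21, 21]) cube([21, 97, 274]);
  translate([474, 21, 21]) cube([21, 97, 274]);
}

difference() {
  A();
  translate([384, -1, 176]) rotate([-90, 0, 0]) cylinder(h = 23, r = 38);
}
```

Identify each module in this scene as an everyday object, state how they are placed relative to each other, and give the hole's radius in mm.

The subtracted cylinder has r = 38 mm.

A is an open box. The open box has a circular hole through its front wall. The hole's radius is 38 mm.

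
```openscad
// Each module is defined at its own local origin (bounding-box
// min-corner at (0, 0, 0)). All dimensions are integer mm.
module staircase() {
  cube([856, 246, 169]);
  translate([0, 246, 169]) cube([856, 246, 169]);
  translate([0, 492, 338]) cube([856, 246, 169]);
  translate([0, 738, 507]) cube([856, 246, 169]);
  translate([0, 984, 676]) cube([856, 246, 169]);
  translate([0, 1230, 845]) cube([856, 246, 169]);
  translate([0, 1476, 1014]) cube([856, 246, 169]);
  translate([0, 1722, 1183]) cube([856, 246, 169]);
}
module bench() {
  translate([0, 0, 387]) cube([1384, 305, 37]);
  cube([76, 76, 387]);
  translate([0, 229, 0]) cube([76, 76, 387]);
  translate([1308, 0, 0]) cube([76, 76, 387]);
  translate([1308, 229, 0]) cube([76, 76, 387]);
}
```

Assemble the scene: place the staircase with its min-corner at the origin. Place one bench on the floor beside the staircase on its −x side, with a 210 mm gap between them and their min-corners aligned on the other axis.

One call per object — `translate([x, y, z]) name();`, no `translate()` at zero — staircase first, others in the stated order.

staircase();
translate([-1594, 0, 0]) bench();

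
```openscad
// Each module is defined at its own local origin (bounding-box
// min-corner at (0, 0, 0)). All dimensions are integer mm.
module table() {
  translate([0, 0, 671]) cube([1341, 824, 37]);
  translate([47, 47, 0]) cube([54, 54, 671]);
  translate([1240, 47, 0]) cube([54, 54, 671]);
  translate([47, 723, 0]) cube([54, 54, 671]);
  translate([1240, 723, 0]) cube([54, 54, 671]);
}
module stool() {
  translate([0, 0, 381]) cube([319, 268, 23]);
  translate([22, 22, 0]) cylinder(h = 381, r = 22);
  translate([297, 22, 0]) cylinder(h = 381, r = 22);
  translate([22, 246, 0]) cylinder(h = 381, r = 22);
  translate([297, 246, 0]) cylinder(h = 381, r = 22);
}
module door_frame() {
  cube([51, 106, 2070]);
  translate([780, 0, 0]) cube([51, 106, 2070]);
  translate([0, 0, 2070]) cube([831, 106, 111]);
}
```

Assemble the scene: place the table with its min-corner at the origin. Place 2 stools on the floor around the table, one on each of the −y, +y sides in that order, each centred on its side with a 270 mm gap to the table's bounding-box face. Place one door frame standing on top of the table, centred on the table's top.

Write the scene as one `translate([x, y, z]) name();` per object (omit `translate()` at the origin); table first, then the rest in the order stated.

table();
translate([511, -538, 0]) stool();
translate([511, 1094, 0]) stool();
translate([255, 359, 708]) door_frame();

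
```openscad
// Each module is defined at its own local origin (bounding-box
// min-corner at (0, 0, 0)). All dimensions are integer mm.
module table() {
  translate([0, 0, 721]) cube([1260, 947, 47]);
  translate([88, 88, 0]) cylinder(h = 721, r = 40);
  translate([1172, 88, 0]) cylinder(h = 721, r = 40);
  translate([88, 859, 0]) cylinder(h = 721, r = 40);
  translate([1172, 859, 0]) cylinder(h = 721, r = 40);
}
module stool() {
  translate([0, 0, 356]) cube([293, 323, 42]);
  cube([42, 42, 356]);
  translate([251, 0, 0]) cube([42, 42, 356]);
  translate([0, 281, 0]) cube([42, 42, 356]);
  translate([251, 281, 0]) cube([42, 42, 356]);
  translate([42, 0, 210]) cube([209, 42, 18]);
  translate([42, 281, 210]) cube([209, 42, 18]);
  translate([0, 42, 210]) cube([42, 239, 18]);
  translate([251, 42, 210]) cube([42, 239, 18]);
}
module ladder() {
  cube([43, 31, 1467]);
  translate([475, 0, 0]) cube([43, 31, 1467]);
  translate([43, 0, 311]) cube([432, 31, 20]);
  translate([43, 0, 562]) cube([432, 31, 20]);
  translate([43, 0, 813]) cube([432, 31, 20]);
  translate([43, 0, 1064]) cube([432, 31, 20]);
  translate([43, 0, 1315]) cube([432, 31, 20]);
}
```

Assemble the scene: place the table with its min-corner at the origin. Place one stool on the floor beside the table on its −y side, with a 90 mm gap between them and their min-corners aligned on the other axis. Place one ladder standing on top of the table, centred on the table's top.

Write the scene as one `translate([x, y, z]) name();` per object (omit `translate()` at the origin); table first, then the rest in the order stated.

table();
translate([0, -413, 0]) stool();
translate([371, 458, 768]) ladder();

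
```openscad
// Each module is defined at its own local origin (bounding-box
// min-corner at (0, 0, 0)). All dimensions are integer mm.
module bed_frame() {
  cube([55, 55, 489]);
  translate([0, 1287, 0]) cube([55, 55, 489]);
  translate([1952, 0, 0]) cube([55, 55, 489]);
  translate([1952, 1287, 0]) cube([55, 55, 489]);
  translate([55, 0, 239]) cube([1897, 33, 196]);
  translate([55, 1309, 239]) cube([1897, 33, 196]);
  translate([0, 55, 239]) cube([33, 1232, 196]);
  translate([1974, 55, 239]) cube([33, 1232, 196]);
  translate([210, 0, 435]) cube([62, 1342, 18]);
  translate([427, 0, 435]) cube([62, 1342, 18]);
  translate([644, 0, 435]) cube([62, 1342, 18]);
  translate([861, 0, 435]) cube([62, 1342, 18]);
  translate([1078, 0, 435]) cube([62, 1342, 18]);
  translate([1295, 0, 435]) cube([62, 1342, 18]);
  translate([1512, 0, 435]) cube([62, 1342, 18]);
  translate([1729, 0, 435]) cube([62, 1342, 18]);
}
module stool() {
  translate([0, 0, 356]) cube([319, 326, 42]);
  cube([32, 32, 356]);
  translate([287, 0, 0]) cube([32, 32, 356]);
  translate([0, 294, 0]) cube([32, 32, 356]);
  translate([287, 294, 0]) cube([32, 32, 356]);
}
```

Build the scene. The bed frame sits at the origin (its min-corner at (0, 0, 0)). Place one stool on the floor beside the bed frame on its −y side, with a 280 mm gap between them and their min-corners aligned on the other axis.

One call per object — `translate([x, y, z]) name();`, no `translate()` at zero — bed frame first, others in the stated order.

bed_frame();
translate([0, -606, 0]) stool();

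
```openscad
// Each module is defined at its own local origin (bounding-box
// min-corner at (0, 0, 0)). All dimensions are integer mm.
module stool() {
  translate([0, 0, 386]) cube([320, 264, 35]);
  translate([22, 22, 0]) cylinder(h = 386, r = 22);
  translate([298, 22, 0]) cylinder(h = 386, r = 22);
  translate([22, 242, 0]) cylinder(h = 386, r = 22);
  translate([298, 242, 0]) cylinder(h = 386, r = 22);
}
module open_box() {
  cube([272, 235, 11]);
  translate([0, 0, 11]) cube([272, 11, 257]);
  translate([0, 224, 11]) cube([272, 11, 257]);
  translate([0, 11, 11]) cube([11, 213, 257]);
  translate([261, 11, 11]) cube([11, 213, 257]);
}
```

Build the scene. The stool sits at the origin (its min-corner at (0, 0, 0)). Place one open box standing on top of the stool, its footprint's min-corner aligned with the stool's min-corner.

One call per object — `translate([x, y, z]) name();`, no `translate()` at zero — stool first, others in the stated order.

stool();
translate([0, 0, 421]) open_box();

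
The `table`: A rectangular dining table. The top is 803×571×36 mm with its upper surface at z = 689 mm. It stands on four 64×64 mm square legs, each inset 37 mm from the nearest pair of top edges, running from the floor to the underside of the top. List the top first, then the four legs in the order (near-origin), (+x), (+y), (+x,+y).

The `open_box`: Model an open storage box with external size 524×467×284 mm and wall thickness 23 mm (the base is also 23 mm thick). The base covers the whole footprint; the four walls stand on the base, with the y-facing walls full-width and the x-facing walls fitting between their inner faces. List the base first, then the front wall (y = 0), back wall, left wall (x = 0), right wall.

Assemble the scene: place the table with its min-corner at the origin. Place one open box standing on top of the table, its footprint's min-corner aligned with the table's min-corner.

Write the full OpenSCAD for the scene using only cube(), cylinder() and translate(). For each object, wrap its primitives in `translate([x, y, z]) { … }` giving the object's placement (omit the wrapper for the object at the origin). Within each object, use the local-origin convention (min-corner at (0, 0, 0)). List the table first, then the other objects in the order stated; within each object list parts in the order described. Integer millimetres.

translate([0, 0, 653]) cube([803, 571, 36]);
translate([37, 37, 0]) cube([64, 64, 653]);
translate([702, 37, 0]) cube([64, 64, 653]);
translate([37, 470, 0]) cube([64, 64, 653]);
translate([702, 470, 0]) cube([64, 64, 653]);
translate([0, 0, 689]) {
  cube([524, 467, 23]);
  translate([0, 0, 23]) cube([524, 23, 261]);
  translate([0, 444, 23]) cube([524, 23, 261]);
  translate([0, 23, 23]) cube([23, 421, 261]);
  translate([501, 23, 23]) cube([23, 421, 261]);
}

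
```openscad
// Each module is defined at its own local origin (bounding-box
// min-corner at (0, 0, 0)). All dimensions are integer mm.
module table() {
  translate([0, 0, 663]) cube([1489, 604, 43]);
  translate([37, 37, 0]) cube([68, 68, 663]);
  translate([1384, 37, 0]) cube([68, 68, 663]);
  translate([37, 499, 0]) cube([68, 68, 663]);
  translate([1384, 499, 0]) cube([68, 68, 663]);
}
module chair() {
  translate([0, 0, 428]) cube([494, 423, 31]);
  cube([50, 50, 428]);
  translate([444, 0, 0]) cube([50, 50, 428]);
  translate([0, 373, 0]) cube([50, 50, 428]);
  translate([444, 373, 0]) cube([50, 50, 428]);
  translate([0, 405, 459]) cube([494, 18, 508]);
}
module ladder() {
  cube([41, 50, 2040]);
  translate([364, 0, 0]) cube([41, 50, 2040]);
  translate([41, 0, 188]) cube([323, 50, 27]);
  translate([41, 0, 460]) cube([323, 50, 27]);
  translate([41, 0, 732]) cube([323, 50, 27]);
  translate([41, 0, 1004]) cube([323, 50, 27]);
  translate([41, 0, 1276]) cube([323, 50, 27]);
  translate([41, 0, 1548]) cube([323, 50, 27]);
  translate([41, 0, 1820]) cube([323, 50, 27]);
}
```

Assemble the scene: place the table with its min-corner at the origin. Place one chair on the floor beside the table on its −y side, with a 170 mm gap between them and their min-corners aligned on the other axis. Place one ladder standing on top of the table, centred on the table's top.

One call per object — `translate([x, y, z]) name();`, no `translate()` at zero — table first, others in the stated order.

table();
translate([0, -593, 0]) chair();
translate([542, 277, 706]) ladder();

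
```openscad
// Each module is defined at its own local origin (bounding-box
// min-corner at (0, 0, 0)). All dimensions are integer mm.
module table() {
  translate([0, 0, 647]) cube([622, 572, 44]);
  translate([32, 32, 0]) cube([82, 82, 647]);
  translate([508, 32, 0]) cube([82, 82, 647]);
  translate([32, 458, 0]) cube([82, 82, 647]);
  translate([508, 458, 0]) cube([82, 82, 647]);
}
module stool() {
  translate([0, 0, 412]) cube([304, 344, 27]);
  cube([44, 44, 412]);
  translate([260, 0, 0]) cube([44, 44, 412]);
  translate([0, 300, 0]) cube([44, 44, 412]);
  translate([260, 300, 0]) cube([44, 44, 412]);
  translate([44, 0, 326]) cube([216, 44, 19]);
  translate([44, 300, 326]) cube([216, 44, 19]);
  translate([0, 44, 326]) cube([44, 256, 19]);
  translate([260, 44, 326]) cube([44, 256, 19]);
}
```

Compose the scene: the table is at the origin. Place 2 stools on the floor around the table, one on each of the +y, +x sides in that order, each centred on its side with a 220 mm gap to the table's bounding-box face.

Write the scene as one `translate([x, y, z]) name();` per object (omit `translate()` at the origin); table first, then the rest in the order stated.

table();
translate([159, 792, 0]) stool();
translate([842, 114, 0]) stool();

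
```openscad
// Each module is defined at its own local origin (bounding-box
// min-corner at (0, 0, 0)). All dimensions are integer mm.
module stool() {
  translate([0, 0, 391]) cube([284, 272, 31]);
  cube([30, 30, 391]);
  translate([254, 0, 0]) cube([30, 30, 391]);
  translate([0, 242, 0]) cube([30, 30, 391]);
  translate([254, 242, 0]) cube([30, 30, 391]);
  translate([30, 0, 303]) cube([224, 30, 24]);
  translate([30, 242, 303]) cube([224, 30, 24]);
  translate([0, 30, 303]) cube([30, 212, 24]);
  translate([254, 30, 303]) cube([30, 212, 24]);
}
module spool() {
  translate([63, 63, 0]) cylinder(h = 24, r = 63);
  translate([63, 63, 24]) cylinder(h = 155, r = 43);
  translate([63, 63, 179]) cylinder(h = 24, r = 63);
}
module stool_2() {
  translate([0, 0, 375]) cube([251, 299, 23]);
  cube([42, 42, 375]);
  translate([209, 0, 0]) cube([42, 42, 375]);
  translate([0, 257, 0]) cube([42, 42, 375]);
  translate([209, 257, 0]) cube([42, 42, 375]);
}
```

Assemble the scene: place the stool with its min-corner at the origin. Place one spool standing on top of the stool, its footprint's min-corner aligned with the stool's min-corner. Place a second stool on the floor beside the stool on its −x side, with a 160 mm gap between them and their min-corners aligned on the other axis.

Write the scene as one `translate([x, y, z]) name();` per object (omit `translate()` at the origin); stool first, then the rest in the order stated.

stool();
translate([0, 0, 422]) spool();
translate([-411, 0, 0]) stool_2();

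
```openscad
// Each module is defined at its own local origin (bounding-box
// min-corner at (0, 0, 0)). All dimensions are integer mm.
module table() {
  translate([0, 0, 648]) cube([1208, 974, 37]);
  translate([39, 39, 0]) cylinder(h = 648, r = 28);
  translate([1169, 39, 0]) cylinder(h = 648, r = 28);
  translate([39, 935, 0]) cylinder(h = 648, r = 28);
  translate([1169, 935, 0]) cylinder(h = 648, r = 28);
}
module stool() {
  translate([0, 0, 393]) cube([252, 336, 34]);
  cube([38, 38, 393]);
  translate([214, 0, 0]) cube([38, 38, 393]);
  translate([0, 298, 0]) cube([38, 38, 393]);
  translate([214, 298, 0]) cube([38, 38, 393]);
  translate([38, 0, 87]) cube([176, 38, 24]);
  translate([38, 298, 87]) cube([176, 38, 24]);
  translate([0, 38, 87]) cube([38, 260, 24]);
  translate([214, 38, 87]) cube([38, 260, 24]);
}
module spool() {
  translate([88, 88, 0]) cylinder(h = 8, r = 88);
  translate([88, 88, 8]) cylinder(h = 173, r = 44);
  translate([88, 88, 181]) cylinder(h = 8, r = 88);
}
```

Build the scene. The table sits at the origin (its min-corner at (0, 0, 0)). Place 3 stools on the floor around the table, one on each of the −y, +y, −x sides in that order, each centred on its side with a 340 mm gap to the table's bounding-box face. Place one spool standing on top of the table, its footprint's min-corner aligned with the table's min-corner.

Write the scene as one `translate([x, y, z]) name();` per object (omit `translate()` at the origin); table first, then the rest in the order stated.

table();
translate([478, -676, 0]) stool();
translate([478, 1314, 0]) stool();
translate([-592, 319, 0]) stool();
translate([0, 0, 685]) spool();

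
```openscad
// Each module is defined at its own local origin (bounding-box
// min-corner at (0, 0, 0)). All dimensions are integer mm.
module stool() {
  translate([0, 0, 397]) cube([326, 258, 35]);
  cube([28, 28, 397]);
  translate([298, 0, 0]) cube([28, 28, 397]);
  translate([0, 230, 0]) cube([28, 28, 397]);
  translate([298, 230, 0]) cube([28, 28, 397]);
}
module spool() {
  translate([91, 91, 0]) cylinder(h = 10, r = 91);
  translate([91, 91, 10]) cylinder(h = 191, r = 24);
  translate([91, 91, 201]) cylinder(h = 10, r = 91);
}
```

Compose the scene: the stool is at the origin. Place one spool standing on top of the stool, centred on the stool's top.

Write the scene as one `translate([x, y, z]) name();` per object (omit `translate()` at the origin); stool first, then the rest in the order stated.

stool();
translate([72, 38, 432]) spool();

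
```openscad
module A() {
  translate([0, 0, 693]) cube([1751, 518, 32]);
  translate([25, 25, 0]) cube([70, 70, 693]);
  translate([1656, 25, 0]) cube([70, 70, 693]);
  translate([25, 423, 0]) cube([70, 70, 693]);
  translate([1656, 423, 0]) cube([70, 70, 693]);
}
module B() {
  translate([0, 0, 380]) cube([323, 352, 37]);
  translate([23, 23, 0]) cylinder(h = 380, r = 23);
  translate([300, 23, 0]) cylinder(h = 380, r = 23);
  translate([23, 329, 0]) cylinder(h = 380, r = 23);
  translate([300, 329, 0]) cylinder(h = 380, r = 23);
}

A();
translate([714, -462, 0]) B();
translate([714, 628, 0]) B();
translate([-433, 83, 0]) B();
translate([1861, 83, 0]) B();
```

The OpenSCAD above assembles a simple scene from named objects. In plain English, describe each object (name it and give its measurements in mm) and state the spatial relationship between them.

A is a rectangular dining table. The top is 1751×518×32 mm with its upper surface at z = 725 mm. It stands on four 70×70 mm square legs, each inset 25 mm from the nearest pair of top edges, running from the floor to the underside of the top.

B is a four-legged stool. The seat is a 323×352×37 mm slab whose top surface is at z = 417 mm; four round legs, each 46 mm in diameter, run from the floor (z = 0) to the underside of the seat, each leg's axis is inset half a diameter from the nearest pair of seat edges (so the leg's bounding box is flush with the corner).

Four stools sit around the table at the −y, +y, −x, +x sides.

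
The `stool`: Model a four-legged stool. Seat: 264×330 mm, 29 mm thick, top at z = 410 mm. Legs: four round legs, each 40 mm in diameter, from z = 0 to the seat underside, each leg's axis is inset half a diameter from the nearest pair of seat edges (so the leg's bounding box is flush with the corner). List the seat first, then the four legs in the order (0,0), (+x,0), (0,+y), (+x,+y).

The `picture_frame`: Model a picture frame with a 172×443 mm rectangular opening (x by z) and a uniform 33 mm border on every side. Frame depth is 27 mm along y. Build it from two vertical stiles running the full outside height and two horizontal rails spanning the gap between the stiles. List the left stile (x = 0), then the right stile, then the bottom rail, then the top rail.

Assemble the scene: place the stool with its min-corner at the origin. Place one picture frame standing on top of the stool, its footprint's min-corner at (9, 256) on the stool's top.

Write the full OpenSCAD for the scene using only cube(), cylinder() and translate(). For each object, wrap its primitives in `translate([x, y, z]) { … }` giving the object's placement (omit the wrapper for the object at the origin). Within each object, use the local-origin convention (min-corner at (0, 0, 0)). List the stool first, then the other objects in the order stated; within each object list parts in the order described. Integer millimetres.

translate([0, 0, 381]) cube([264, 330, 29]);
translate([20, 20, 0]) cylinder(h = 381, r = 20);
translate([244, 20, 0]) cylinder(h = 381, r = 20);
translate([20, 310, 0]) cylinder(h = 381, r = 20);
translate([244, 310, 0]) cylinder(h = 381, r = 20);
translate([9, 256, 410]) {
  cube([33, 27, 509]);
  translate([205, 0, 0]) cube([33, 27, 509]);
  translate([33, 0, 0]) cube([172, 27, 33]);
  translate([33, 0, 476]) cube([172, 27, 33]);
}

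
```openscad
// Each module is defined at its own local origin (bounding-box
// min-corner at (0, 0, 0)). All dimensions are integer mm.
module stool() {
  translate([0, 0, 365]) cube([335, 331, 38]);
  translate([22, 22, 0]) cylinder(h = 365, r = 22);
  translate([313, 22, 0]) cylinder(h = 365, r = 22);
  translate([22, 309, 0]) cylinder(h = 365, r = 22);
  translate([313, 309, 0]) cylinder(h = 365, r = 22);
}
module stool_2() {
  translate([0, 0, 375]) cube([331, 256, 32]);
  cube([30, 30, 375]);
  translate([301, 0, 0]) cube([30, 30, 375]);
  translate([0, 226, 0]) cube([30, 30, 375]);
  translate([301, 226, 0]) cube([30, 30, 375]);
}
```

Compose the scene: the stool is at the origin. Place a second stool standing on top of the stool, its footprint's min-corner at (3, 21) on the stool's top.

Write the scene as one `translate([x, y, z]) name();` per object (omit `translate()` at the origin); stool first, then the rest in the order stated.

stool();
translate([3, 21, 403]) stool_2();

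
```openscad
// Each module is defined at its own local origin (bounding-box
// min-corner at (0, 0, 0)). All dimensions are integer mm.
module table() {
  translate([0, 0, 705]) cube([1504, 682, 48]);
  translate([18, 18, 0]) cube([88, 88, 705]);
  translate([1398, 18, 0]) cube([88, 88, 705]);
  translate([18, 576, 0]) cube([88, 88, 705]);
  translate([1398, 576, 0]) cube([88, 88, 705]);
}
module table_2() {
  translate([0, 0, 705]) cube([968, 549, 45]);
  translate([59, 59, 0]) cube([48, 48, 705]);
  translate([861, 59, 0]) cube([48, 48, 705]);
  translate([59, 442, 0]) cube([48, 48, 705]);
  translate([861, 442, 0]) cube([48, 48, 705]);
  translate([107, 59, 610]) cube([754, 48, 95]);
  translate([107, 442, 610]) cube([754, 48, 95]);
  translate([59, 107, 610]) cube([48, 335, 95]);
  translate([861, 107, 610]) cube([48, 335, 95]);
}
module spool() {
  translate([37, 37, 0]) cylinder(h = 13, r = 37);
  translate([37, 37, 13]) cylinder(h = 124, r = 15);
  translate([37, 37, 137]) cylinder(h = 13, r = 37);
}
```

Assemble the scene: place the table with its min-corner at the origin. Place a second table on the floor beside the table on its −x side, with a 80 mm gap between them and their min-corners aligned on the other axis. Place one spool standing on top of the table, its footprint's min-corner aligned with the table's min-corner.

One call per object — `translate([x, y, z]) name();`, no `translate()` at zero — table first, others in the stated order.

table();
translate([-1048, 0, 0]) table_2();
translate([0, 0, 753]) spool();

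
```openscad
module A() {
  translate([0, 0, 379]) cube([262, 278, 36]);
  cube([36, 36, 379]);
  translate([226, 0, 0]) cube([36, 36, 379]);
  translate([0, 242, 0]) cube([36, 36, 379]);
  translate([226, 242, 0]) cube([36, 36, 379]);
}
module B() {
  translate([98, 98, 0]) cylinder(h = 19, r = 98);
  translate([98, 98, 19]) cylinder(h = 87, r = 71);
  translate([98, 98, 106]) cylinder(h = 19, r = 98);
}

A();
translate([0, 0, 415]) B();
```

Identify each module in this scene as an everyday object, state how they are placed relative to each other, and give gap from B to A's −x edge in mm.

The spool's min-x is at 0; the stool's min-x is 0; gap = 0 mm.

A is a stool. B is a spool. The spool is on top of the stool. The gap from the spool to the stool's −x edge is 0 mm.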